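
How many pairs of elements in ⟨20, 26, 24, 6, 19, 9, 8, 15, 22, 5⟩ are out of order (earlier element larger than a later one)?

Element-by-element contributions:
20: 6
26: 8
24: 7
6: 1
19: 4
9: 2
8: 1
15: 1
22: 1
5: 0
Sum: 6 + 8 + 7 + 1 + 4 + 2 + 1 + 1 + 1 + 0 = 31

Inversions: 31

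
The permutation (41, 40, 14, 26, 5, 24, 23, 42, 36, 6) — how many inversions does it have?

27

Count, for each position, how many later elements it exceeds:
41 → 40, 14, 26, 5, 24, 23, 36, 6 → 8
40 → 14, 26, 5, 24, 23, 36, 6 → 7
14 → 5, 6 → 2
26 → 5, 24, 23, 6 → 4
5 → none → 0
24 → 23, 6 → 2
23 → 6 → 1
42 → 36, 6 → 2
36 → 6 → 1
6 → none → 0
Sum: 8 + 7 + 2 + 4 + 0 + 2 + 1 + 2 + 1 + 0 = 27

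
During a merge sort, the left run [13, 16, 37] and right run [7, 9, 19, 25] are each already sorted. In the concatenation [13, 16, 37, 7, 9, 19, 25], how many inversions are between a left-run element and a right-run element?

8

Take each right-half value and tally the left-half values above it:
r = 7: 13, 16, 37 → 3
r = 9: 13, 16, 37 → 3
r = 19: 37 → 1
r = 25: 37 → 1
Cross-inversions: 3 + 3 + 1 + 1 = 8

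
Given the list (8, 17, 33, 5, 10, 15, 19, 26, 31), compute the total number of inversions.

Inversions: 10

Count, for each position, how many later elements it exceeds:
8 → 5 → 1
17 → 5, 10, 15 → 3
33 → 5, 10, 15, 19, 26, 31 → 6
5 → none → 0
10 → none → 0
15 → none → 0
19 → none → 0
26 → none → 0
31 → none → 0
Sum: 1 + 3 + 6 + 0 + 0 + 0 + 0 + 0 + 0 = 10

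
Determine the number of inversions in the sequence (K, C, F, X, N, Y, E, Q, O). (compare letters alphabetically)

Element-by-element contributions:
K → C, F, E → 3
C → none → 0
F → E → 1
X → N, E, Q, O → 4
N → E → 1
Y → E, Q, O → 3
E → none → 0
Q → O → 1
O → none → 0
Sum: 3 + 0 + 1 + 4 + 1 + 3 + 0 + 1 + 0 = 13

There are 13 inversions.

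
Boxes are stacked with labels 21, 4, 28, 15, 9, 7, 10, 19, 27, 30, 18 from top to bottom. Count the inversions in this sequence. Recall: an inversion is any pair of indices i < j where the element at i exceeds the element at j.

21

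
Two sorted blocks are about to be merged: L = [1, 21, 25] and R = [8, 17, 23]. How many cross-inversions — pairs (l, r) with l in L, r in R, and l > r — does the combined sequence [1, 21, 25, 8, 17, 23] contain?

5

Take each right-half value and tally the left-half values above it:
r = 8: 21, 25 → 2
r = 17: 21, 25 → 2
r = 23: 25 → 1
Cross-inversions: 2 + 2 + 1 = 5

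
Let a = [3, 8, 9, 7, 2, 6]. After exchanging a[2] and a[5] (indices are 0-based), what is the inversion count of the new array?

6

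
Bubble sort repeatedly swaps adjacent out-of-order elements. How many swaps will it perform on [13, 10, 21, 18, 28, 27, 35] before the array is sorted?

Each adjacent swap fixes exactly one inversion, so the minimum swap count equals the number of inversions.
Count inversions — for each element, later elements that are smaller:
13: 10 → 1
10: none → 0
21: 18 → 1
18: none → 0
28: 27 → 1
27: none → 0
35: none → 0
Total inversions: 1 + 0 + 1 + 0 + 1 + 0 + 0 = 3

3 swaps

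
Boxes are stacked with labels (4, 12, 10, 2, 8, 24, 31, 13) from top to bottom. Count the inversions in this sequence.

Sweep left to right; for each value list the smaller values that follow it:
4 → 2 → 1
12 → 10, 2, 8 → 3
10 → 2, 8 → 2
2 → none → 0
8 → none → 0
24 → 13 → 1
31 → 13 → 1
13 → none → 0
Sum: 1 + 3 + 2 + 0 + 0 + 1 + 1 + 0 = 8

Out-of-order pairs: 8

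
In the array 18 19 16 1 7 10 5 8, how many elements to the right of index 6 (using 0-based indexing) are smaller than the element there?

0 such elements

The element at index 6 is 5.
Elements after it: 8
None of them are smaller than 5.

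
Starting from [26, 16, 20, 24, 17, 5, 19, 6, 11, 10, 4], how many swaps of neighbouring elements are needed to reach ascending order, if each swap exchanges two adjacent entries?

The minimum number of adjacent swaps to sort an array equals its inversion count, since every such swap removes exactly one inversion.
Count inversions — for each element, later elements that are smaller:
26: 16, 20, 24, 17, 5, 19, 6, 11, 10, 4 → 10
16: 5, 6, 11, 10, 4 → 5
20: 17, 5, 19, 6, 11, 10, 4 → 7
24: 17, 5, 19, 6, 11, 10, 4 → 7
17: 5, 6, 11, 10, 4 → 5
5: 4 → 1
19: 6, 11, 10, 4 → 4
6: 4 → 1
11: 10, 4 → 2
10: 4 → 1
4: none → 0
Total inversions: 10 + 5 + 7 + 7 + 5 + 1 + 4 + 1 + 2 + 1 + 0 = 43

43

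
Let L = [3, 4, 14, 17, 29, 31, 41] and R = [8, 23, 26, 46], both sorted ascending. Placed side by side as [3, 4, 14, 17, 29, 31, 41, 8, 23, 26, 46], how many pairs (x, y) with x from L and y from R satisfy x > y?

Count, for every r in R, how many entries of L exceed r:
r = 8: 14, 17, 29, 31, 41 → 5
r = 23: 29, 31, 41 → 3
r = 26: 29, 31, 41 → 3
r = 46: none → 0
Cross-inversions: 5 + 3 + 3 + 0 = 11

There are 11 split inversions.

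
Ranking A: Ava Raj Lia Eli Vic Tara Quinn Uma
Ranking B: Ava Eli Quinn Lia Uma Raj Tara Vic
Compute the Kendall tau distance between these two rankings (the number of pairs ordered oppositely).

11 discordant pairs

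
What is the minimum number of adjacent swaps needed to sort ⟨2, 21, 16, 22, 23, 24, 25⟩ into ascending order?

1

Minimum adjacent swaps = number of inversions (each swap of adjacent out-of-order elements removes one inversion and no swap can remove more).
Count inversions — for each element, later elements that are smaller:
2: none → 0
21: 16 → 1
16: none → 0
22: none → 0
23: none → 0
24: none → 0
25: none → 0
Total inversions: 0 + 1 + 0 + 0 + 0 + 0 + 0 = 1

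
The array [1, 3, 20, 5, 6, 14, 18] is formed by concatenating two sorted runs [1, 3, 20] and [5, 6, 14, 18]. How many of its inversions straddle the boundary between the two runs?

Count, for every r in R, how many entries of L exceed r:
r = 5: 20 → 1
r = 6: 20 → 1
r = 14: 20 → 1
r = 18: 20 → 1
Cross-inversions: 1 + 1 + 1 + 1 = 4

Cross-inversions: 4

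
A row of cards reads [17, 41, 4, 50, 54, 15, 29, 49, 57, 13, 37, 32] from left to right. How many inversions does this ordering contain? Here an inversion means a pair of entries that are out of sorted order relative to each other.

30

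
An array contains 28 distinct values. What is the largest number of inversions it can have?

The maximum occurs when the array is in strictly decreasing order: every one of the C(28, 2) pairs is inverted.
C(28, 2) = 28·27/2 = 378

378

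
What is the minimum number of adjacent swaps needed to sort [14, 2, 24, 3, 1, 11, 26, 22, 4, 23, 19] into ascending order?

22

Minimum adjacent swaps = number of inversions (each swap of adjacent out-of-order elements removes one inversion and no swap can remove more).
Count inversions — for each element, later elements that are smaller:
14: 2, 3, 1, 11, 4 → 5
2: 1 → 1
24: 3, 1, 11, 22, 4, 23, 19 → 7
3: 1 → 1
1: none → 0
11: 4 → 1
26: 22, 4, 23, 19 → 4
22: 4, 19 → 2
4: none → 0
23: 19 → 1
19: none → 0
Total inversions: 5 + 1 + 7 + 1 + 0 + 1 + 4 + 2 + 0 + 1 + 0 = 22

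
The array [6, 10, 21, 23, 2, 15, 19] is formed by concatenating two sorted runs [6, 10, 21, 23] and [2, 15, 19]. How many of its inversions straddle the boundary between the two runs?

8

For each element r of the right run, count left-run elements greater than r:
r = 2: 6, 10, 21, 23 → 4
r = 15: 21, 23 → 2
r = 19: 21, 23 → 2
Cross-inversions: 4 + 2 + 2 = 8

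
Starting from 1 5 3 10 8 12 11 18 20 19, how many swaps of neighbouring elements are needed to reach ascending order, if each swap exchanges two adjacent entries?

4

The minimum number of adjacent swaps to sort an array equals its inversion count, since every such swap removes exactly one inversion.
Count inversions — for each element, later elements that are smaller:
1: none → 0
5: 3 → 1
3: none → 0
10: 8 → 1
8: none → 0
12: 11 → 1
11: none → 0
18: none → 0
20: 19 → 1
19: none → 0
Total inversions: 0 + 1 + 0 + 1 + 0 + 1 + 0 + 0 + 1 + 0 = 4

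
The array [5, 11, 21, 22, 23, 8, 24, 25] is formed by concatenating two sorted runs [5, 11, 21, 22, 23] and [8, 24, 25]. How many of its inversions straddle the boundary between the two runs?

4 split inversions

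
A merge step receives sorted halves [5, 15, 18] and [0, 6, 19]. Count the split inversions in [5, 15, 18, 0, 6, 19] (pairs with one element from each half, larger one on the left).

For each element r of the right run, count left-run elements greater than r:
r = 0: 5, 15, 18 → 3
r = 6: 15, 18 → 2
r = 19: none → 0
Cross-inversions: 3 + 2 + 0 = 5

There are 5 split inversions.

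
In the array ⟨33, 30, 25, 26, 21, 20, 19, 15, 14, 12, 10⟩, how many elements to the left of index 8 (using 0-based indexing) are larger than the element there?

8 such elements

The element at index 8 is 14.
Elements before it: 33, 30, 25, 26, 21, 20, 19, 15
Those larger than 14: 33, 30, 25, 26, 21, 20, 19, 15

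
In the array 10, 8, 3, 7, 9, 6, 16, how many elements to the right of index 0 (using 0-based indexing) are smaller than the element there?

5

The element at index 0 is 10.
Elements after it: 8, 3, 7, 9, 6, 16
Those smaller than 10: 8, 3, 7, 9, 6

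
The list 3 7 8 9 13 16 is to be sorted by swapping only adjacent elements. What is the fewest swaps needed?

Swaps: 0

The minimum number of adjacent swaps to sort an array equals its inversion count, since every such swap removes exactly one inversion.
Count inversions — for each element, later elements that are smaller:
3: none → 0
7: none → 0
8: none → 0
9: none → 0
13: none → 0
16: none → 0
Total inversions: 0 + 0 + 0 + 0 + 0 + 0 = 0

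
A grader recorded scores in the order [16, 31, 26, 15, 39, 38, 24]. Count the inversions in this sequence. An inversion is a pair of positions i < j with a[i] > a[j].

9

Out-of-order index pairs (0-indexed):
(0,3): 16 > 15
(1,2): 31 > 26
(1,3): 31 > 15
(1,6): 31 > 24
(2,3): 26 > 15
(2,6): 26 > 24
(4,5): 39 > 38
(4,6): 39 > 24
(5,6): 38 > 24
That's 9 pairs.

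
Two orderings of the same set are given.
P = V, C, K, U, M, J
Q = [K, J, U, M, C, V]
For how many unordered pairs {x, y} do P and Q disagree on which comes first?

Assign each item its position (1..6) in the first ordering, then rewrite the second ordering as that position sequence:
positions: V→1, C→2, K→3, U→4, M→5, J→6
second ordering as positions: [3, 6, 4, 5, 2, 1]
Discordant pairs = inversions in this position sequence.
3: 2, 1 → 2
6: 4, 5, 2, 1 → 4
4: 2, 1 → 2
5: 2, 1 → 2
2: 1 → 1
1: 0
Total: 2 + 4 + 2 + 2 + 1 + 0 = 11

Disagreeing pairs: 11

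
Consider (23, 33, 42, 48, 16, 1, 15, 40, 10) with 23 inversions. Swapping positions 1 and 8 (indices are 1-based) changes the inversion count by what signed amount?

+3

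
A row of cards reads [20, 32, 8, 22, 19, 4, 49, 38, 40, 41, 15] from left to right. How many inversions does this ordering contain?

Sweep left to right; for each value list the smaller values that follow it:
20: 4
32: 5
8: 1
22: 3
19: 2
4: 0
49: 4
38: 1
40: 1
41: 1
15: 0
Sum: 4 + 5 + 1 + 3 + 2 + 0 + 4 + 1 + 1 + 1 + 0 = 22

22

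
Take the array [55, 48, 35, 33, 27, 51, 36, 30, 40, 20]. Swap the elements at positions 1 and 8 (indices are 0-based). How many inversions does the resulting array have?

Positions 1 and 8 hold 48 and 40; after swapping, the array is [55, 40, 35, 33, 27, 51, 36, 30, 48, 20].
Sweep left to right; for each value list the smaller values that follow it:
55 → 40, 35, 33, 27, 51, 36, 30, 48, 20 → 9
40 → 35, 33, 27, 36, 30, 20 → 6
35 → 33, 27, 30, 20 → 4
33 → 27, 30, 20 → 3
27 → 20 → 1
51 → 36, 30, 48, 20 → 4
36 → 30, 20 → 2
30 → 20 → 1
48 → 20 → 1
20 → none → 0
Sum: 9 + 6 + 4 + 3 + 1 + 4 + 2 + 1 + 1 + 0 = 31

31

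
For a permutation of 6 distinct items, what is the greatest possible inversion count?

15 inversions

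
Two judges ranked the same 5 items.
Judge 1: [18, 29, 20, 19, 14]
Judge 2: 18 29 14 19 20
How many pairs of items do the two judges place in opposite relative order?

3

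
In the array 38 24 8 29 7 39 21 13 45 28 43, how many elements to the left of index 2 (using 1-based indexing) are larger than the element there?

The element at index 2 is 24.
Elements before it: 38
Those larger than 24: 38

1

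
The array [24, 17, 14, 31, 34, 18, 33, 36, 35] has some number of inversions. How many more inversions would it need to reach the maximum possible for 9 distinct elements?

28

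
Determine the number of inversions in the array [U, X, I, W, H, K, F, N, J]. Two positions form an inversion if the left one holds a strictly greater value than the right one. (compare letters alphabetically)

There are 24 inversions.

Count, for each position, how many later elements it exceeds:
U → I, H, K, F, N, J → 6
X → I, W, H, K, F, N, J → 7
I → H, F → 2
W → H, K, F, N, J → 5
H → F → 1
K → F, J → 2
F → none → 0
N → J → 1
J → none → 0
Sum: 6 + 7 + 2 + 5 + 1 + 2 + 0 + 1 + 0 = 24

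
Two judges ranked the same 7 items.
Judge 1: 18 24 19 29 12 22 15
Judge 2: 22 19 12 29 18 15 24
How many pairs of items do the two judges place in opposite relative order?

Assign each item its position (1..7) in the first ordering, then rewrite the second ordering as that position sequence:
positions: 18→1, 24→2, 19→3, 29→4, 12→5, 22→6, 15→7
second ordering as positions: [6, 3, 5, 4, 1, 7, 2]
Discordant pairs = inversions in this position sequence.
6: 3, 5, 4, 1, 2 → 5
3: 1, 2 → 2
5: 4, 1, 2 → 3
4: 1, 2 → 2
1: 0
7: 2 → 1
2: 0
Total: 5 + 2 + 3 + 2 + 0 + 1 + 0 = 13

13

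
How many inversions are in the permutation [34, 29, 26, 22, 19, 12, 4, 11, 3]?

Sweep left to right; for each value list the smaller values that follow it:
34: 8
29: 7
26: 6
22: 5
19: 4
12: 3
4: 1
11: 1
3: 0
Sum: 8 + 7 + 6 + 5 + 4 + 3 + 1 + 1 + 0 = 35

Inversions: 35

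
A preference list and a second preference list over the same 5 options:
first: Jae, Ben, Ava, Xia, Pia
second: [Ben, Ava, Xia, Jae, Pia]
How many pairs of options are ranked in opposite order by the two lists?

Assign each item its position (1..5) in the first ordering, then rewrite the second ordering as that position sequence:
positions: Jae→1, Ben→2, Ava→3, Xia→4, Pia→5
second ordering as positions: [2, 3, 4, 1, 5]
Discordant pairs = inversions in this position sequence.
2: 1 → 1
3: 1 → 1
4: 1 → 1
1: 0
5: 0
Total: 1 + 1 + 1 + 0 + 0 = 3

3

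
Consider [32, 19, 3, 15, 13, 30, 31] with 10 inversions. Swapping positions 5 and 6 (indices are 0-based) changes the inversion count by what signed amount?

+1

Positions 5 and 6 hold 30 and 31; after swapping, the array is [32, 19, 3, 15, 13, 31, 30].
Sweep left to right; for each value list the smaller values that follow it:
32 → 19, 3, 15, 13, 31, 30 → 6
19 → 3, 15, 13 → 3
3 → none → 0
15 → 13 → 1
13 → none → 0
31 → 30 → 1
30 → none → 0
Sum: 6 + 3 + 0 + 1 + 0 + 1 + 0 = 11
Change: 11 − 10 = +1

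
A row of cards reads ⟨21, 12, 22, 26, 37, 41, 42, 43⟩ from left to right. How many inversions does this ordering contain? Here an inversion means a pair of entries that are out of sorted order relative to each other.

Sweep left to right; for each value list the smaller values that follow it:
21: 1
12: 0
22: 0
26: 0
37: 0
41: 0
42: 0
43: 0
Sum: 1 + 0 + 0 + 0 + 0 + 0 + 0 + 0 = 1

1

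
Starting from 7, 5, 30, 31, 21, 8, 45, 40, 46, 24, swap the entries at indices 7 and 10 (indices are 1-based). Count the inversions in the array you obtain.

9

Positions 7 and 10 hold 45 and 24; after swapping, the array is [7, 5, 30, 31, 21, 8, 24, 40, 46, 45].
For each element, count later entries that are smaller:
7: 1
5: 0
30: 3
31: 3
21: 1
8: 0
24: 0
40: 0
46: 1
45: 0
Sum: 1 + 0 + 3 + 3 + 1 + 0 + 0 + 0 + 1 + 0 = 9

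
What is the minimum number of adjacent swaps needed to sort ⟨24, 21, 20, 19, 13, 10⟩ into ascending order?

15

Each adjacent swap fixes exactly one inversion, so the minimum swap count equals the number of inversions.
Count inversions — for each element, later elements that are smaller:
24: 21, 20, 19, 13, 10 → 5
21: 20, 19, 13, 10 → 4
20: 19, 13, 10 → 3
19: 13, 10 → 2
13: 10 → 1
10: none → 0
Total inversions: 5 + 4 + 3 + 2 + 1 + 0 = 15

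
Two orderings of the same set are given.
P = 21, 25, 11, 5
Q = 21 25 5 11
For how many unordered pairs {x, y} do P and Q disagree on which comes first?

Assign each item its position (1..4) in the first ordering, then rewrite the second ordering as that position sequence:
positions: 21→1, 25→2, 11→3, 5→4
second ordering as positions: [1, 2, 4, 3]
Discordant pairs = inversions in this position sequence.
1: 0
2: 0
4: 3 → 1
3: 0
Total: 0 + 0 + 1 + 0 = 1

1 disagreeing pair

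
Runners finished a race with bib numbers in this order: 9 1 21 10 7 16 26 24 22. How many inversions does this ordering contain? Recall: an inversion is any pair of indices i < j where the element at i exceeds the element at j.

9 inversions

Count, for each position, how many later elements it exceeds:
9: 2
1: 0
21: 3
10: 1
7: 0
16: 0
26: 2
24: 1
22: 0
Sum: 2 + 0 + 3 + 1 + 0 + 0 + 2 + 1 + 0 = 9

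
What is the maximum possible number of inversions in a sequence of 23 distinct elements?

The maximum occurs when the array is in strictly decreasing order: every one of the C(23, 2) pairs is inverted.
C(23, 2) = 23·22/2 = 253

253 inversions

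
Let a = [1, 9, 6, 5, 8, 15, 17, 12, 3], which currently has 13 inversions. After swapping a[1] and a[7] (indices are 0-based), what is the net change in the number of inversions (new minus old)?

+1

Positions 1 and 7 hold 9 and 12; after swapping, the array is [1, 12, 6, 5, 8, 15, 17, 9, 3].
Sweep left to right; for each value list the smaller values that follow it:
1 → none → 0
12 → 6, 5, 8, 9, 3 → 5
6 → 5, 3 → 2
5 → 3 → 1
8 → 3 → 1
15 → 9, 3 → 2
17 → 9, 3 → 2
9 → 3 → 1
3 → none → 0
Sum: 0 + 5 + 2 + 1 + 1 + 2 + 2 + 1 + 0 = 14
Change: 14 − 13 = +1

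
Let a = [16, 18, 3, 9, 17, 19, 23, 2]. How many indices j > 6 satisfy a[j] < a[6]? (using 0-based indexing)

The element at index 6 is 23.
Elements after it: 2
Those smaller than 23: 2

1 such element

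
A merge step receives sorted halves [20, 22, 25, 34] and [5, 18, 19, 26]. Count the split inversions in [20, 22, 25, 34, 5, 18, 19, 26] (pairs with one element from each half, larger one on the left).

Take each right-half value and tally the left-half values above it:
r = 5: 20, 22, 25, 34 → 4
r = 18: 20, 22, 25, 34 → 4
r = 19: 20, 22, 25, 34 → 4
r = 26: 34 → 1
Cross-inversions: 4 + 4 + 4 + 1 = 13

13 cross-inversions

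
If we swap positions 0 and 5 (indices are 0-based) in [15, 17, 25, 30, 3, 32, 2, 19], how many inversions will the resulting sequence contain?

20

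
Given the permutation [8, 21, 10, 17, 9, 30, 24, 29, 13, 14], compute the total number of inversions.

17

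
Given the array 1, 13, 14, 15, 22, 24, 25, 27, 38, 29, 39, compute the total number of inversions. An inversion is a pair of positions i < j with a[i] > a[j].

1 inversion

For each element, count later entries that are smaller:
1: 0
13: 0
14: 0
15: 0
22: 0
24: 0
25: 0
27: 0
38: 1
29: 0
39: 0
Sum: 0 + 0 + 0 + 0 + 0 + 0 + 0 + 0 + 1 + 0 + 0 = 1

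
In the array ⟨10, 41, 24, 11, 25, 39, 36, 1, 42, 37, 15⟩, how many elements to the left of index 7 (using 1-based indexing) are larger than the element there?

The element at index 7 is 36.
Elements before it: 10, 41, 24, 11, 25, 39
Those larger than 36: 41, 39

2 such elements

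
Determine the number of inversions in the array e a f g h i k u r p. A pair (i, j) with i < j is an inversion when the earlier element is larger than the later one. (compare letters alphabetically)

4 out-of-order pairs

For each element, count later entries that are smaller:
e → a → 1
a → none → 0
f → none → 0
g → none → 0
h → none → 0
i → none → 0
k → none → 0
u → r, p → 2
r → p → 1
p → none → 0
Sum: 1 + 0 + 0 + 0 + 0 + 0 + 0 + 2 + 1 + 0 = 4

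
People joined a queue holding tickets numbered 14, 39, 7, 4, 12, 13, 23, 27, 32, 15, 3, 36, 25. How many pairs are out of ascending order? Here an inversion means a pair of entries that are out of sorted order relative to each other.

31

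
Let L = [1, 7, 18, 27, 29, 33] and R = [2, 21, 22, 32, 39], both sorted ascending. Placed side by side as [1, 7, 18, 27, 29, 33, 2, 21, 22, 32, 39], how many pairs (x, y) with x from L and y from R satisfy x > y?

12

For each element r of the right run, count left-run elements greater than r:
r = 2: 7, 18, 27, 29, 33 → 5
r = 21: 27, 29, 33 → 3
r = 22: 27, 29, 33 → 3
r = 32: 33 → 1
r = 39: none → 0
Cross-inversions: 5 + 3 + 3 + 1 + 0 = 12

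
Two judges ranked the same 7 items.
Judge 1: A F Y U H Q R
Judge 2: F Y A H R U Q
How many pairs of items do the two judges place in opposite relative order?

5

Assign each item its position (1..7) in the first ordering, then rewrite the second ordering as that position sequence:
positions: A→1, F→2, Y→3, U→4, H→5, Q→6, R→7
second ordering as positions: [2, 3, 1, 5, 7, 4, 6]
Discordant pairs = inversions in this position sequence.
2: 1 → 1
3: 1 → 1
1: 0
5: 4 → 1
7: 4, 6 → 2
4: 0
6: 0
Total: 1 + 1 + 0 + 1 + 2 + 0 + 0 = 5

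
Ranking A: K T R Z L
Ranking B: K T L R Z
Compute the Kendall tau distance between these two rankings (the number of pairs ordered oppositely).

2 discordant pairs

Assign each item its position (1..5) in the first ordering, then rewrite the second ordering as that position sequence:
positions: K→1, T→2, R→3, Z→4, L→5
second ordering as positions: [1, 2, 5, 3, 4]
Discordant pairs = inversions in this position sequence.
1: 0
2: 0
5: 3, 4 → 2
3: 0
4: 0
Total: 0 + 0 + 2 + 0 + 0 = 2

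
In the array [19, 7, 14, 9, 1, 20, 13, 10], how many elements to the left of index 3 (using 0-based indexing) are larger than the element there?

2

The element at index 3 is 9.
Elements before it: 19, 7, 14
Those larger than 9: 19, 14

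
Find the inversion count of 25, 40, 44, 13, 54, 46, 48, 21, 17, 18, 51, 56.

Count, for each position, how many later elements it exceeds:
25: 4
40: 4
44: 4
13: 0
54: 6
46: 3
48: 3
21: 2
17: 0
18: 0
51: 0
56: 0
Sum: 4 + 4 + 4 + 0 + 6 + 3 + 3 + 2 + 0 + 0 + 0 + 0 = 26

There are 26 out-of-order pairs.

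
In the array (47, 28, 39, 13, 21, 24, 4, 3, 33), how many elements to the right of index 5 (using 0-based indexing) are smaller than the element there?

2

The element at index 5 is 24.
Elements after it: 4, 3, 33
Those smaller than 24: 4, 3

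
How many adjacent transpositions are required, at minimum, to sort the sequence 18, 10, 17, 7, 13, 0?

Minimum adjacent swaps = number of inversions (each swap of adjacent out-of-order elements removes one inversion and no swap can remove more).
Count inversions — for each element, later elements that are smaller:
18: 10, 17, 7, 13, 0 → 5
10: 7, 0 → 2
17: 7, 13, 0 → 3
7: 0 → 1
13: 0 → 1
0: none → 0
Total inversions: 5 + 2 + 3 + 1 + 1 + 0 = 12

There are 12 adjacent swaps.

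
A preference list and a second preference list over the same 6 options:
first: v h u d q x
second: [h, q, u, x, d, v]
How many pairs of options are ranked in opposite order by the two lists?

Pairs: 8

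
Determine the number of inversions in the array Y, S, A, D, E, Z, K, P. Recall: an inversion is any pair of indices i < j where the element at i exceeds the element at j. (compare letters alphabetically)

For each element, count later entries that are smaller:
Y: 6
S: 5
A: 0
D: 0
E: 0
Z: 2
K: 0
P: 0
Sum: 6 + 5 + 0 + 0 + 0 + 2 + 0 + 0 = 13

13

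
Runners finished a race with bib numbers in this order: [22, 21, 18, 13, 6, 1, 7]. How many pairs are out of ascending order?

19 inversions

Count, for each position, how many later elements it exceeds:
22 → 21, 18, 13, 6, 1, 7 → 6
21 → 18, 13, 6, 1, 7 → 5
18 → 13, 6, 1, 7 → 4
13 → 6, 1, 7 → 3
6 → 1 → 1
1 → none → 0
7 → none → 0
Sum: 6 + 5 + 4 + 3 + 1 + 0 + 0 = 19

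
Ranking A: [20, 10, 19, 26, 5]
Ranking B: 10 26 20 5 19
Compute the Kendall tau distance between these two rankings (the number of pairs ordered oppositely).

4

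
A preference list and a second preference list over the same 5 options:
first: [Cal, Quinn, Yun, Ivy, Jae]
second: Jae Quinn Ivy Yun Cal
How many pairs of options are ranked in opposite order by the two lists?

Assign each item its position (1..5) in the first ordering, then rewrite the second ordering as that position sequence:
positions: Cal→1, Quinn→2, Yun→3, Ivy→4, Jae→5
second ordering as positions: [5, 2, 4, 3, 1]
Discordant pairs = inversions in this position sequence.
5: 2, 4, 3, 1 → 4
2: 1 → 1
4: 3, 1 → 2
3: 1 → 1
1: 0
Total: 4 + 1 + 2 + 1 + 0 = 8

8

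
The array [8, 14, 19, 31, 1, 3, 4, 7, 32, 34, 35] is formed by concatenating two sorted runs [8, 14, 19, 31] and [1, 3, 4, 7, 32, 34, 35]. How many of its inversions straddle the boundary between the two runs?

Count, for every r in R, how many entries of L exceed r:
r = 1: 8, 14, 19, 31 → 4
r = 3: 8, 14, 19, 31 → 4
r = 4: 8, 14, 19, 31 → 4
r = 7: 8, 14, 19, 31 → 4
r = 32: none → 0
r = 34: none → 0
r = 35: none → 0
Cross-inversions: 4 + 4 + 4 + 4 + 0 + 0 + 0 = 16

16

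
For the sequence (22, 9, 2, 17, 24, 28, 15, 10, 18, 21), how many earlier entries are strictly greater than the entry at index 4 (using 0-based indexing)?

The element at index 4 is 24.
Elements before it: 22, 9, 2, 17
None of them are larger than 24.

0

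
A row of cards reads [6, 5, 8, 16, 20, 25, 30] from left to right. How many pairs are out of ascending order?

1 inversion

Listing every pair i<j with a[i]>a[j] (using 1-based positions):
(1,2): 6 > 5
That's 1 pair.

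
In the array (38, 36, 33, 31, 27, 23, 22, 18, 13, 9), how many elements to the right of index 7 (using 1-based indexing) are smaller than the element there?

3

The element at index 7 is 22.
Elements after it: 18, 13, 9
Those smaller than 22: 18, 13, 9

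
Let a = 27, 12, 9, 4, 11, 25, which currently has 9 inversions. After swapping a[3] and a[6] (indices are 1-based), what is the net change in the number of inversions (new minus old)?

Positions 3 and 6 hold 9 and 25; after swapping, the array is [27, 12, 25, 4, 11, 9].
For each element, count later entries that are smaller:
27 → 12, 25, 4, 11, 9 → 5
12 → 4, 11, 9 → 3
25 → 4, 11, 9 → 3
4 → none → 0
11 → 9 → 1
9 → none → 0
Sum: 5 + 3 + 3 + 0 + 1 + 0 = 12
Change: 12 − 9 = +3

+3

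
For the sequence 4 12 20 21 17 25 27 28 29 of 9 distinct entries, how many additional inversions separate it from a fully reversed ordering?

34 inversions short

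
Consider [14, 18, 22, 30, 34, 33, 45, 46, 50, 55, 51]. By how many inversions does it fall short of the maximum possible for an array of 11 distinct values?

Maximum inversions for 11 distinct elements is C(11, 2) = 11·10/2 = 55.
Current inversions — for each element, count later smaller elements:
14: 0
18: 0
22: 0
30: 0
34: 1
33: 0
45: 0
46: 0
50: 0
55: 1
51: 0
Current total: 0 + 0 + 0 + 0 + 1 + 0 + 0 + 0 + 0 + 1 + 0 = 2
Shortfall: 55 − 2 = 53

53 inversions short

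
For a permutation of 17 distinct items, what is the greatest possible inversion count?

A reversed (strictly descending) arrangement makes every pair an inversion, giving C(17, 2) inversions.
C(17, 2) = 17·16/2 = 136

136 inversions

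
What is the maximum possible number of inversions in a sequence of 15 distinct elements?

A reversed (strictly descending) arrangement makes every pair an inversion, giving C(15, 2) inversions.
C(15, 2) = 15·14/2 = 105

105 inversions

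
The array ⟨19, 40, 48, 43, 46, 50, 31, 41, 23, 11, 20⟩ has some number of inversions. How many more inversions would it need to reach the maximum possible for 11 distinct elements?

Maximum inversions for 11 distinct elements is C(11, 2) = 11·10/2 = 55.
Current inversions — for each element, count later smaller elements:
19: 1
40: 4
48: 7
43: 5
46: 5
50: 5
31: 3
41: 3
23: 2
11: 0
20: 0
Current total: 1 + 4 + 7 + 5 + 5 + 5 + 3 + 3 + 2 + 0 + 0 = 35
Shortfall: 55 − 35 = 20

20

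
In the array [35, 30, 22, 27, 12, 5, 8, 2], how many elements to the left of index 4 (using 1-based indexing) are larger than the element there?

2

The element at index 4 is 27.
Elements before it: 35, 30, 22
Those larger than 27: 35, 30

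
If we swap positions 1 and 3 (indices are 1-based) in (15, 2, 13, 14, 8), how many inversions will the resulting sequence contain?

Inversions: 5

Positions 1 and 3 hold 15 and 13; after swapping, the array is [13, 2, 15, 14, 8].
For each element, count later entries that are smaller:
13: 2
2: 0
15: 2
14: 1
8: 0
Sum: 2 + 0 + 2 + 1 + 0 = 5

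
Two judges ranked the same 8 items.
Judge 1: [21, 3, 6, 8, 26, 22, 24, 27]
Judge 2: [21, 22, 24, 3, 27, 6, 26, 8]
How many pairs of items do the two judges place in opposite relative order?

12 discordant pairs

Assign each item its position (1..8) in the first ordering, then rewrite the second ordering as that position sequence:
positions: 21→1, 3→2, 6→3, 8→4, 26→5, 22→6, 24→7, 27→8
second ordering as positions: [1, 6, 7, 2, 8, 3, 5, 4]
Discordant pairs = inversions in this position sequence.
1: 0
6: 2, 3, 5, 4 → 4
7: 2, 3, 5, 4 → 4
2: 0
8: 3, 5, 4 → 3
3: 0
5: 4 → 1
4: 0
Total: 0 + 4 + 4 + 0 + 3 + 0 + 1 + 0 = 12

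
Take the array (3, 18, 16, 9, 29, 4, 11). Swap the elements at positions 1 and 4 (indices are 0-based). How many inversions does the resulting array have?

Positions 1 and 4 hold 18 and 29; after swapping, the array is [3, 29, 16, 9, 18, 4, 11].
Element-by-element contributions:
3: 0
29: 5
16: 3
9: 1
18: 2
4: 0
11: 0
Sum: 0 + 5 + 3 + 1 + 2 + 0 + 0 = 11

11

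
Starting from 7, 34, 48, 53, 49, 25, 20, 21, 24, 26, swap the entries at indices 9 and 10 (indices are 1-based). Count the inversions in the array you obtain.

25

Positions 9 and 10 hold 24 and 26; after swapping, the array is [7, 34, 48, 53, 49, 25, 20, 21, 26, 24].
For each element, count later entries that are smaller:
7 → none → 0
34 → 25, 20, 21, 26, 24 → 5
48 → 25, 20, 21, 26, 24 → 5
53 → 49, 25, 20, 21, 26, 24 → 6
49 → 25, 20, 21, 26, 24 → 5
25 → 20, 21, 24 → 3
20 → none → 0
21 → none → 0
26 → 24 → 1
24 → none → 0
Sum: 0 + 5 + 5 + 6 + 5 + 3 + 0 + 0 + 1 + 0 = 25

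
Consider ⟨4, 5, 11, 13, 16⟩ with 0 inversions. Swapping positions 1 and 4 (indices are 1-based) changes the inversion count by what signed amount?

Positions 1 and 4 hold 4 and 13; after swapping, the array is [13, 5, 11, 4, 16].
For each element, count later entries that are smaller:
13: 3
5: 1
11: 1
4: 0
16: 0
Sum: 3 + 1 + 1 + 0 + 0 = 5
Change: 5 − 0 = +5

+5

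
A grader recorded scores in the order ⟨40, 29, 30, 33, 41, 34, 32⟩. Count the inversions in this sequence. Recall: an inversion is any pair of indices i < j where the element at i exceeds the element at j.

Inversions: 9

Element-by-element contributions:
40 → 29, 30, 33, 34, 32 → 5
29 → none → 0
30 → none → 0
33 → 32 → 1
41 → 34, 32 → 2
34 → 32 → 1
32 → none → 0
Sum: 5 + 0 + 0 + 1 + 2 + 1 + 0 = 9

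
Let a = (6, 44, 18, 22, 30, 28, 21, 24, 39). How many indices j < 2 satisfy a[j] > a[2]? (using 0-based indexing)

1

The element at index 2 is 18.
Elements before it: 6, 44
Those larger than 18: 44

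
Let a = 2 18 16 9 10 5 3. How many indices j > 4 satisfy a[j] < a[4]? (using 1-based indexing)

The element at index 4 is 9.
Elements after it: 10, 5, 3
Those smaller than 9: 5, 3

2 such elements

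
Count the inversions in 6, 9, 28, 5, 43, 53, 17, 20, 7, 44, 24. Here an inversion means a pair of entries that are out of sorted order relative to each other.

For each element, count later entries that are smaller:
6 → 5 → 1
9 → 5, 7 → 2
28 → 5, 17, 20, 7, 24 → 5
5 → none → 0
43 → 17, 20, 7, 24 → 4
53 → 17, 20, 7, 44, 24 → 5
17 → 7 → 1
20 → 7 → 1
7 → none → 0
44 → 24 → 1
24 → none → 0
Sum: 1 + 2 + 5 + 0 + 4 + 5 + 1 + 1 + 0 + 1 + 0 = 20

20 inversions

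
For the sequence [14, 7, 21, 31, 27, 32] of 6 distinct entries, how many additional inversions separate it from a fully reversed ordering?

13 inversions short

Maximum inversions for 6 distinct elements is C(6, 2) = 6·5/2 = 15.
Current inversions — for each element, count later smaller elements:
14: 1
7: 0
21: 0
31: 1
27: 0
32: 0
Current total: 1 + 0 + 0 + 1 + 0 + 0 = 2
Shortfall: 15 − 2 = 13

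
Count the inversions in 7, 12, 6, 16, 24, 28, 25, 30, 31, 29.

5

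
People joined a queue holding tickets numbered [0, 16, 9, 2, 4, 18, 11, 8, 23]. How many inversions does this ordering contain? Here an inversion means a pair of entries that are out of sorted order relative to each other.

11

Element-by-element contributions:
0: 0
16: 5
9: 3
2: 0
4: 0
18: 2
11: 1
8: 0
23: 0
Sum: 0 + 5 + 3 + 0 + 0 + 2 + 1 + 0 + 0 = 11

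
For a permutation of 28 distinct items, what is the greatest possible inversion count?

378

The maximum occurs when the array is in strictly decreasing order: every one of the C(28, 2) pairs is inverted.
C(28, 2) = 28·27/2 = 378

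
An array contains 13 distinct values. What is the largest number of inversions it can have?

78 inversions

The maximum occurs when the array is in strictly decreasing order: every one of the C(13, 2) pairs is inverted.
C(13, 2) = 13·12/2 = 78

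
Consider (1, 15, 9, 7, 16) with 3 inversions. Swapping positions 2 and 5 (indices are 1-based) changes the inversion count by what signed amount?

Positions 2 and 5 hold 15 and 16; after swapping, the array is [1, 16, 9, 7, 15].
Count, for each position, how many later elements it exceeds:
1 → none → 0
16 → 9, 7, 15 → 3
9 → 7 → 1
7 → none → 0
15 → none → 0
Sum: 0 + 3 + 1 + 0 + 0 = 4
Change: 4 − 3 = +1

+1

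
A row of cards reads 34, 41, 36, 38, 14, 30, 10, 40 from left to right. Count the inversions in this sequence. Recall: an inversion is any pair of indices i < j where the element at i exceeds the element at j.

Count, for each position, how many later elements it exceeds:
34 → 14, 30, 10 → 3
41 → 36, 38, 14, 30, 10, 40 → 6
36 → 14, 30, 10 → 3
38 → 14, 30, 10 → 3
14 → 10 → 1
30 → 10 → 1
10 → none → 0
40 → none → 0
Sum: 3 + 6 + 3 + 3 + 1 + 1 + 0 + 0 = 17

17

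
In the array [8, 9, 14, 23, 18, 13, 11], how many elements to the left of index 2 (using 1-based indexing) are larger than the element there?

The element at index 2 is 9.
Elements before it: 8
None of them are larger than 9.

0 such elements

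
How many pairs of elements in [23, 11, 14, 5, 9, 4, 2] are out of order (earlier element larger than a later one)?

There are 19 inversions.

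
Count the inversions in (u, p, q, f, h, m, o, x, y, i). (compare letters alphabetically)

21 out-of-order pairs

Element-by-element contributions:
u → p, q, f, h, m, o, i → 7
p → f, h, m, o, i → 5
q → f, h, m, o, i → 5
f → none → 0
h → none → 0
m → i → 1
o → i → 1
x → i → 1
y → i → 1
i → none → 0
Sum: 7 + 5 + 5 + 0 + 0 + 1 + 1 + 1 + 1 + 0 = 21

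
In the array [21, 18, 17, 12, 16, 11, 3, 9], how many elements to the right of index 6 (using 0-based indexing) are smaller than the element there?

The element at index 6 is 3.
Elements after it: 9
None of them are smaller than 3.

0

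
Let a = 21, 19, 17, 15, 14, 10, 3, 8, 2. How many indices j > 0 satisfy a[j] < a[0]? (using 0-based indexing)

8 such elements

The element at index 0 is 21.
Elements after it: 19, 17, 15, 14, 10, 3, 8, 2
Those smaller than 21: 19, 17, 15, 14, 10, 3, 8, 2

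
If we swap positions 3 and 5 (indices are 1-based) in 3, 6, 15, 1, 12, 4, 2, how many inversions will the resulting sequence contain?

Positions 3 and 5 hold 15 and 12; after swapping, the array is [3, 6, 12, 1, 15, 4, 2].
Element-by-element contributions:
3 → 1, 2 → 2
6 → 1, 4, 2 → 3
12 → 1, 4, 2 → 3
1 → none → 0
15 → 4, 2 → 2
4 → 2 → 1
2 → none → 0
Sum: 2 + 3 + 3 + 0 + 2 + 1 + 0 = 11

Inversions: 11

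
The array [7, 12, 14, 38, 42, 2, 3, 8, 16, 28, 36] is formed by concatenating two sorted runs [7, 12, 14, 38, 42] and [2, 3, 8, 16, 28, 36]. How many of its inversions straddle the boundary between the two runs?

Take each right-half value and tally the left-half values above it:
r = 2: 7, 12, 14, 38, 42 → 5
r = 3: 7, 12, 14, 38, 42 → 5
r = 8: 12, 14, 38, 42 → 4
r = 16: 38, 42 → 2
r = 28: 38, 42 → 2
r = 36: 38, 42 → 2
Cross-inversions: 5 + 5 + 4 + 2 + 2 + 2 = 20

20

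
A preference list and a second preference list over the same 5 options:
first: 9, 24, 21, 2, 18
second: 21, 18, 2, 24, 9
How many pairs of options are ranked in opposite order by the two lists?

There are 8 pairs.

Assign each item its position (1..5) in the first ordering, then rewrite the second ordering as that position sequence:
positions: 9→1, 24→2, 21→3, 2→4, 18→5
second ordering as positions: [3, 5, 4, 2, 1]
Discordant pairs = inversions in this position sequence.
3: 2, 1 → 2
5: 4, 2, 1 → 3
4: 2, 1 → 2
2: 1 → 1
1: 0
Total: 2 + 3 + 2 + 1 + 0 = 8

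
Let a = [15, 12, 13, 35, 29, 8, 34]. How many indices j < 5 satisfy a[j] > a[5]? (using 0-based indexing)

5

The element at index 5 is 8.
Elements before it: 15, 12, 13, 35, 29
Those larger than 8: 15, 12, 13, 35, 29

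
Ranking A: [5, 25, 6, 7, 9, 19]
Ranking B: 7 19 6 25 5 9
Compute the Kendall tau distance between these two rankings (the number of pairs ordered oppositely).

Assign each item its position (1..6) in the first ordering, then rewrite the second ordering as that position sequence:
positions: 5→1, 25→2, 6→3, 7→4, 9→5, 19→6
second ordering as positions: [4, 6, 3, 2, 1, 5]
Discordant pairs = inversions in this position sequence.
4: 3, 2, 1 → 3
6: 3, 2, 1, 5 → 4
3: 2, 1 → 2
2: 1 → 1
1: 0
5: 0
Total: 3 + 4 + 2 + 1 + 0 + 0 = 10

10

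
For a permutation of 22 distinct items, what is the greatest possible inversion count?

A reversed (strictly descending) arrangement makes every pair an inversion, giving C(22, 2) inversions.
C(22, 2) = 22·21/2 = 231

231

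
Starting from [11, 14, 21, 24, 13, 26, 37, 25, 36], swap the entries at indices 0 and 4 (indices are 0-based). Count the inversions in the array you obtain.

7

Positions 0 and 4 hold 11 and 13; after swapping, the array is [13, 14, 21, 24, 11, 26, 37, 25, 36].
Sweep left to right; for each value list the smaller values that follow it:
13 → 11 → 1
14 → 11 → 1
21 → 11 → 1
24 → 11 → 1
11 → none → 0
26 → 25 → 1
37 → 25, 36 → 2
25 → none → 0
36 → none → 0
Sum: 1 + 1 + 1 + 1 + 0 + 1 + 2 + 0 + 0 = 7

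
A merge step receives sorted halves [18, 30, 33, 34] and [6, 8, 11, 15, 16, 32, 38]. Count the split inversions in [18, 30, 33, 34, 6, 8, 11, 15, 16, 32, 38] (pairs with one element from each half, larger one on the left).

For each element r of the right run, count left-run elements greater than r:
r = 6: 18, 30, 33, 34 → 4
r = 8: 18, 30, 33, 34 → 4
r = 11: 18, 30, 33, 34 → 4
r = 15: 18, 30, 33, 34 → 4
r = 16: 18, 30, 33, 34 → 4
r = 32: 33, 34 → 2
r = 38: none → 0
Cross-inversions: 4 + 4 + 4 + 4 + 4 + 2 + 0 = 22

22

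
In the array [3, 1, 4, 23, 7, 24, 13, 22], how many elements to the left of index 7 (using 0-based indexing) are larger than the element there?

The element at index 7 is 22.
Elements before it: 3, 1, 4, 23, 7, 24, 13
Those larger than 22: 23, 24

2 such elements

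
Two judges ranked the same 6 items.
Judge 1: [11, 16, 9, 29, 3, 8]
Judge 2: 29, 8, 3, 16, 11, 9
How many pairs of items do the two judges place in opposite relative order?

Assign each item its position (1..6) in the first ordering, then rewrite the second ordering as that position sequence:
positions: 11→1, 16→2, 9→3, 29→4, 3→5, 8→6
second ordering as positions: [4, 6, 5, 2, 1, 3]
Discordant pairs = inversions in this position sequence.
4: 2, 1, 3 → 3
6: 5, 2, 1, 3 → 4
5: 2, 1, 3 → 3
2: 1 → 1
1: 0
3: 0
Total: 3 + 4 + 3 + 1 + 0 + 0 = 11

11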